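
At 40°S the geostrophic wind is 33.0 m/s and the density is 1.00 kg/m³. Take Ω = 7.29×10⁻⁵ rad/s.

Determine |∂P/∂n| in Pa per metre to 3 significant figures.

3.09×10⁻³ Pa/m

Coriolis parameter at 40°S:
f = 2Ω sin φ = 2 × 7.29×10⁻⁵ × sin 40° = 9.37×10⁻⁵ s⁻¹
Geostrophic balance rearranged: |∂P/∂n| = f ρ V_g
|∂P/∂n| = 9.37×10⁻⁵ × 1.00 × 33.0 = 3.09×10⁻³ Pa/m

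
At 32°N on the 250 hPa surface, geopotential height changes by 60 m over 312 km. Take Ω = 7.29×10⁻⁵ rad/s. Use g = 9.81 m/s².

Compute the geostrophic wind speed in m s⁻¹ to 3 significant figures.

24.4 m s⁻¹

Coriolis parameter at 32°N:
f = 2Ω sin φ = 2 × 7.29×10⁻⁵ × sin 32° = 7.73×10⁻⁵ s⁻¹
Height gradient: |∂Z/∂n| = 60 m / 312000 m = 1.92×10⁻⁴
On a pressure surface, geostrophic balance gives V_g = (g/f)|∂Z/∂n|:
V_g = 9.81 × 1.92×10⁻⁴ / 7.73×10⁻⁵ = 24.4 m/s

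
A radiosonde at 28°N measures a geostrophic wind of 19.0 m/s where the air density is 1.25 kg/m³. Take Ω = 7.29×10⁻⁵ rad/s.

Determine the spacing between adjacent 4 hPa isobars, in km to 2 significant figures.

Coriolis parameter at 28°N:
f = 2Ω sin φ = 2 × 7.29×10⁻⁵ × sin 28° = 6.84×10⁻⁵ s⁻¹
Geostrophic balance rearranged: |∂P/∂n| = f ρ V_g
|∂P/∂n| = 6.84×10⁻⁵ × 1.25 × 19.0 = 1.63×10⁻³ Pa/m
Isobar spacing: Δn = ΔP/|∂P/∂n| = 400 Pa / 1.63×10⁻³ Pa/m = 246054 m ≈ 250 km

250 km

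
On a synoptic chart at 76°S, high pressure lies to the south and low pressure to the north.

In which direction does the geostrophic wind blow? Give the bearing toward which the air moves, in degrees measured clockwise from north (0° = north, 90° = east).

270°

The pressure-gradient force points toward the north (bearing 000°).
Geostrophic balance: in the Southern Hemisphere the Coriolis force deflects motion to the left, so the geostrophic wind blows 90° to the left of the pressure-gradient force (low pressure on the right).
Rotating 000° by 90° counterclockwise gives 270° — the wind blows toward the west.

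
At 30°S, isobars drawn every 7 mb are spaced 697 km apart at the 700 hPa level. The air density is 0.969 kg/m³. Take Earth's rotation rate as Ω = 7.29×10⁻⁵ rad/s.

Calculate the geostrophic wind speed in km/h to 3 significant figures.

51.2 km/h

Coriolis parameter at 30°S:
f = 2Ω sin φ = 2 × 7.29×10⁻⁵ × sin 30° = 7.29×10⁻⁵ s⁻¹
Pressure gradient: |∂P/∂n| = 700 Pa / 697000 m = 1.00×10⁻³ Pa/m
Geostrophic balance (pressure-gradient force = Coriolis force):
V_g = (1/(fρ)) |∂P/∂n| = 1.00×10⁻³ / (7.29×10⁻⁵ × 0.969) = 14.2 m/s
Converting: 14.2 m/s × 3.6 = 51.2 km/h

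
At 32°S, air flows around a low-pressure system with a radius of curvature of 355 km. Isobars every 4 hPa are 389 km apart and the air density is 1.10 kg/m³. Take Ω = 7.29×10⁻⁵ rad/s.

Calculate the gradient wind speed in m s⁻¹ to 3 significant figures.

9.09 m s⁻¹

Coriolis parameter at 32°S:
f = 2Ω sin φ = 2 × 7.29×10⁻⁵ × sin 32° = 7.73×10⁻⁵ s⁻¹
Pressure gradient: |∂P/∂n| = 400 Pa / 389000 m = 1.03×10⁻³ Pa/m
Geostrophic speed: V_g = |∂P/∂n|/(fρ) = 1.03×10⁻³/(7.73×10⁻⁵ × 1.10) = 12.1 m/s
Around a low, centrifugal force acts outward with Coriolis, so pressure-gradient force balances both:
(1/ρ)|∂P/∂n| = fV + V²/R  →  V² + fR·V − fR·V_g = 0
With fR = 7.73×10⁻⁵ × 355×10³ m = 27.4 m/s:
V = [−fR + √((fR)² + 4 fR V_g)]/2 = [−27.4 + √(27.4² + 4×27.4×12.1)]/2 = 9.09 m/s
Subgeostrophic (V < V_g = 12.1 m/s), as expected around a low.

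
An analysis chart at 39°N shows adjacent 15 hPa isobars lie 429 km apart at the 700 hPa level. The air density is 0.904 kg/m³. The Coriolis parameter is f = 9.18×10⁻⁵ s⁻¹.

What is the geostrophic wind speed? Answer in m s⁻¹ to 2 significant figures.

42 m s⁻¹

Pressure gradient: |∂P/∂n| = 1500 Pa / 429000 m = 3.50×10⁻³ Pa/m
Geostrophic balance (pressure-gradient force = Coriolis force):
V_g = (1/(fρ)) |∂P/∂n| = 3.50×10⁻³ / (9.18×10⁻⁵ × 0.904) = 42.1 m/s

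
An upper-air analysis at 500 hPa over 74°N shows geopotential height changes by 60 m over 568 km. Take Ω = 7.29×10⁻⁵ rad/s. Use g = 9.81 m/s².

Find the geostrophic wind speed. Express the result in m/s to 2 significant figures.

7.4 m/s

Coriolis parameter at 74°N:
f = 2Ω sin φ = 2 × 7.29×10⁻⁵ × sin 74° = 1.40×10⁻⁴ s⁻¹
Height gradient: |∂Z/∂n| = 60 m / 568000 m = 1.06×10⁻⁴
On a pressure surface, geostrophic balance gives V_g = (g/f)|∂Z/∂n|:
V_g = 9.81 × 1.06×10⁻⁴ / 1.40×10⁻⁴ = 7.39 m/s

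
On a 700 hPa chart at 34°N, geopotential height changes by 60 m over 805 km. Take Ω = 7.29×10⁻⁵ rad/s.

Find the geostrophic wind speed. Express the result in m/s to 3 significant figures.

8.97 m/s

Coriolis parameter at 34°N:
f = 2Ω sin φ = 2 × 7.29×10⁻⁵ × sin 34° = 8.15×10⁻⁵ s⁻¹
Height gradient: |∂Z/∂n| = 60 m / 805000 m = 7.45×10⁻⁵
On a pressure surface, geostrophic balance gives V_g = (g/f)|∂Z/∂n|:
V_g = 9.81 × 7.45×10⁻⁵ / 8.15×10⁻⁵ = 8.97 m/s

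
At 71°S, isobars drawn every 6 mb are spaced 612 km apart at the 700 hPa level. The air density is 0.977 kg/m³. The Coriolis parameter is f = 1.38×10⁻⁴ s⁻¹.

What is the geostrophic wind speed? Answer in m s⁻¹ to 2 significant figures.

Pressure gradient: |∂P/∂n| = 600 Pa / 612000 m = 9.80×10⁻⁴ Pa/m
Geostrophic balance (pressure-gradient force = Coriolis force):
V_g = (1/(fρ)) |∂P/∂n| = 9.80×10⁻⁴ / (1.38×10⁻⁴ × 0.977) = 7.27 m/s

7.3 m s⁻¹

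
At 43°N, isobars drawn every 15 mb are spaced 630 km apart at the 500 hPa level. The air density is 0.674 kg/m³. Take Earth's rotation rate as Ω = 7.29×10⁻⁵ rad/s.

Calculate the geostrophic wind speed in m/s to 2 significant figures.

Coriolis parameter at 43°N:
f = 2Ω sin φ = 2 × 7.29×10⁻⁵ × sin 43° = 9.94×10⁻⁵ s⁻¹
Pressure gradient: |∂P/∂n| = 1500 Pa / 630000 m = 2.38×10⁻³ Pa/m
Geostrophic balance (pressure-gradient force = Coriolis force):
V_g = (1/(fρ)) |∂P/∂n| = 2.38×10⁻³ / (9.94×10⁻⁵ × 0.674) = 35.5 m/s

36 m/s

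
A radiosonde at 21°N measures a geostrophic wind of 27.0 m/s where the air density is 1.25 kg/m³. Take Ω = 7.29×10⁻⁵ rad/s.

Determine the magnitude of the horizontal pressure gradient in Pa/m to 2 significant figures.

1.8×10⁻³ Pa/m

Coriolis parameter at 21°N:
f = 2Ω sin φ = 2 × 7.29×10⁻⁵ × sin 21° = 5.23×10⁻⁵ s⁻¹
Geostrophic balance rearranged: |∂P/∂n| = f ρ V_g
|∂P/∂n| = 5.23×10⁻⁵ × 1.25 × 27.0 = 1.76×10⁻³ Pa/m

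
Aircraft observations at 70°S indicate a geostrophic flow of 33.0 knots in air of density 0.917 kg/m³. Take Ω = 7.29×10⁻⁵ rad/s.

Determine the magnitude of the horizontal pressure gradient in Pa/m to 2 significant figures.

Coriolis parameter at 70°S:
f = 2Ω sin φ = 2 × 7.29×10⁻⁵ × sin 70° = 1.37×10⁻⁴ s⁻¹
Wind speed in SI: 33.0 knots = 17.0 m/s
Geostrophic balance rearranged: |∂P/∂n| = f ρ V_g
|∂P/∂n| = 1.37×10⁻⁴ × 0.917 × 17.0 = 2.13×10⁻³ Pa/m

2.1×10⁻³ Pa/m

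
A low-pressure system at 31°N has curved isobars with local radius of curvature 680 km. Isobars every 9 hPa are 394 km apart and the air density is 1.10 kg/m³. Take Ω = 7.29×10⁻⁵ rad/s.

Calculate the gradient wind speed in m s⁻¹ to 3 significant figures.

19.9 m s⁻¹

Coriolis parameter at 31°N:
f = 2Ω sin φ = 2 × 7.29×10⁻⁵ × sin 31° = 7.51×10⁻⁵ s⁻¹
Pressure gradient: |∂P/∂n| = 900 Pa / 394000 m = 2.28×10⁻³ Pa/m
Geostrophic speed: V_g = |∂P/∂n|/(fρ) = 2.28×10⁻³/(7.51×10⁻⁵ × 1.10) = 27.7 m/s
Around a low, centrifugal force acts outward with Coriolis, so pressure-gradient force balances both:
(1/ρ)|∂P/∂n| = fV + V²/R  →  V² + fR·V − fR·V_g = 0
With fR = 7.51×10⁻⁵ × 680×10³ m = 51.1 m/s:
V = [−fR + √((fR)² + 4 fR V_g)]/2 = [−51.1 + √(51.1² + 4×51.1×27.7)]/2 = 19.9 m/s
Subgeostrophic (V < V_g = 27.7 m/s), as expected around a low.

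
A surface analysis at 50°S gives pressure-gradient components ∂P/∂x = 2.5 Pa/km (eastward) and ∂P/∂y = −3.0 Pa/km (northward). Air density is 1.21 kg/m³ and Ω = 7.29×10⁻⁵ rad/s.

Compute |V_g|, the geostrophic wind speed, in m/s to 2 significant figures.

29 m/s

Coriolis parameter at 50°S:
f = 2Ω sin φ = 2 × 7.29×10⁻⁵ × sin 50° = 1.12×10⁻⁴ s⁻¹
In the Southern Hemisphere f is negative: f = −1.12×10⁻⁴ s⁻¹.
Component geostrophic relations (x east, y north):
u_g = −(1/(fρ)) ∂P/∂y,  v_g = (1/(fρ)) ∂P/∂x
u_g = −(−3.0×10⁻³)/(−1.12×10⁻⁴ × 1.21) = −22.2 m/s;  v_g = (2.5×10⁻³)/(−1.12×10⁻⁴ × 1.21) = −18.5 m/s
|V_g| = √(u_g² + v_g²) = 28.9 m/s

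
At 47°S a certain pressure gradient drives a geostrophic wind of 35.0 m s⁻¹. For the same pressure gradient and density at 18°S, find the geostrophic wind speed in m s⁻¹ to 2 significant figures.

83 m s⁻¹

With the same pressure gradient and density, V_g ∝ 1/f ∝ 1/sin φ.
V₂ = V₁ · sin φ₁ / sin φ₂ = 35.0 × sin 47° / sin 18°
V₂ = 35.0 × 0.7314/0.3090 = 83 m s⁻¹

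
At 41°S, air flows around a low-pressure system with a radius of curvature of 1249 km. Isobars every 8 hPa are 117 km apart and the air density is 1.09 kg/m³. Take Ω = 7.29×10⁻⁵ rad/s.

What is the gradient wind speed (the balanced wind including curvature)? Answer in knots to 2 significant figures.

Coriolis parameter at 41°S:
f = 2Ω sin φ = 2 × 7.29×10⁻⁵ × sin 41° = 9.57×10⁻⁵ s⁻¹
Pressure gradient: |∂P/∂n| = 800 Pa / 117000 m = 6.84×10⁻³ Pa/m
Geostrophic speed: V_g = |∂P/∂n|/(fρ) = 6.84×10⁻³/(9.57×10⁻⁵ × 1.09) = 65.6 m/s
Around a low, centrifugal force acts outward with Coriolis, so pressure-gradient force balances both:
(1/ρ)|∂P/∂n| = fV + V²/R  →  V² + fR·V − fR·V_g = 0
With fR = 9.57×10⁻⁵ × 1249×10³ m = 119 m/s:
V = [−fR + √((fR)² + 4 fR V_g)]/2 = [−119 + √(119² + 4×119×65.6)]/2 = 47.1 m/s
Subgeostrophic (V < V_g = 65.6 m/s), as expected around a low.
Converting: 47.1 m/s × 1.944 = 91 knots

91 knots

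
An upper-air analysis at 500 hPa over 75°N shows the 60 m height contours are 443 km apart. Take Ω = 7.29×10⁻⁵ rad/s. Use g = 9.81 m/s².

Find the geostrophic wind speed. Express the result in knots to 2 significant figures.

Coriolis parameter at 75°N:
f = 2Ω sin φ = 2 × 7.29×10⁻⁵ × sin 75° = 1.41×10⁻⁴ s⁻¹
Height gradient: |∂Z/∂n| = 60 m / 443000 m = 1.35×10⁻⁴
On a pressure surface, geostrophic balance gives V_g = (g/f)|∂Z/∂n|:
V_g = 9.81 × 1.35×10⁻⁴ / 1.41×10⁻⁴ = 9.43 m/s
Converting: 9.43 m/s × 1.944 = 18 knots

18 knots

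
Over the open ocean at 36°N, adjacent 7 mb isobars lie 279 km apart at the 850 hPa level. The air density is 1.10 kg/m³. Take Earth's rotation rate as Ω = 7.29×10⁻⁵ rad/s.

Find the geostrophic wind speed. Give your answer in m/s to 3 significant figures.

26.6 m/s

Coriolis parameter at 36°N:
f = 2Ω sin φ = 2 × 7.29×10⁻⁵ × sin 36° = 8.57×10⁻⁵ s⁻¹
Pressure gradient: |∂P/∂n| = 700 Pa / 279000 m = 2.51×10⁻³ Pa/m
Geostrophic balance (pressure-gradient force = Coriolis force):
V_g = (1/(fρ)) |∂P/∂n| = 2.51×10⁻³ / (8.57×10⁻⁵ × 1.10) = 26.6 m/s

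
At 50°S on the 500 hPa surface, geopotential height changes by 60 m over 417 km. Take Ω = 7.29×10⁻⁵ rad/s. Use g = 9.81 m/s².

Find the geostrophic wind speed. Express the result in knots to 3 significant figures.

24.6 knots

Coriolis parameter at 50°S:
f = 2Ω sin φ = 2 × 7.29×10⁻⁵ × sin 50° = 1.12×10⁻⁴ s⁻¹
Height gradient: |∂Z/∂n| = 60 m / 417000 m = 1.44×10⁻⁴
On a pressure surface, geostrophic balance gives V_g = (g/f)|∂Z/∂n|:
V_g = 9.81 × 1.44×10⁻⁴ / 1.12×10⁻⁴ = 12.6 m/s
Converting: 12.6 m/s × 1.944 = 24.6 knots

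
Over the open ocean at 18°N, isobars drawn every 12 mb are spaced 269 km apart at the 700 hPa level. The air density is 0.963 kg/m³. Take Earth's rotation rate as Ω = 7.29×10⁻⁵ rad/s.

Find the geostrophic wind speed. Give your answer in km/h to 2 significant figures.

370 km/h

Coriolis parameter at 18°N:
f = 2Ω sin φ = 2 × 7.29×10⁻⁵ × sin 18° = 4.51×10⁻⁵ s⁻¹
Pressure gradient: |∂P/∂n| = 1200 Pa / 269000 m = 4.46×10⁻³ Pa/m
Geostrophic balance (pressure-gradient force = Coriolis force):
V_g = (1/(fρ)) |∂P/∂n| = 4.46×10⁻³ / (4.51×10⁻⁵ × 0.963) = 103 m/s
Converting: 103 m/s × 3.6 = 370 km/h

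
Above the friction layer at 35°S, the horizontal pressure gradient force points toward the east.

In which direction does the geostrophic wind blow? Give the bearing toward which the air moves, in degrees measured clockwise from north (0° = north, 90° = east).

000°

The pressure-gradient force points toward the east (bearing 090°).
Geostrophic balance: in the Southern Hemisphere the Coriolis force deflects motion to the left, so the geostrophic wind blows 90° to the left of the pressure-gradient force (low pressure on the right).
Rotating 090° by 90° counterclockwise gives 000° — the wind blows toward the north.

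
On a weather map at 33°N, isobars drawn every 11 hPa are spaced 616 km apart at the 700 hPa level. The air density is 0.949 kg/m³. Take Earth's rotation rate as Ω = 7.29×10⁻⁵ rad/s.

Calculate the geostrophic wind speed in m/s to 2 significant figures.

Coriolis parameter at 33°N:
f = 2Ω sin φ = 2 × 7.29×10⁻⁵ × sin 33° = 7.94×10⁻⁵ s⁻¹
Pressure gradient: |∂P/∂n| = 1100 Pa / 616000 m = 1.79×10⁻³ Pa/m
Geostrophic balance (pressure-gradient force = Coriolis force):
V_g = (1/(fρ)) |∂P/∂n| = 1.79×10⁻³ / (7.94×10⁻⁵ × 0.949) = 23.7 m/s

24 m/s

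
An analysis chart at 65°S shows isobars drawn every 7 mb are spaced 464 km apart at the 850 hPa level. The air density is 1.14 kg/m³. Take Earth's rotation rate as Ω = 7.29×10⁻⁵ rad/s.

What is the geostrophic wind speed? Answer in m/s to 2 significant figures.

Coriolis parameter at 65°S:
f = 2Ω sin φ = 2 × 7.29×10⁻⁵ × sin 65° = 1.32×10⁻⁴ s⁻¹
Pressure gradient: |∂P/∂n| = 700 Pa / 464000 m = 1.51×10⁻³ Pa/m
Geostrophic balance (pressure-gradient force = Coriolis force):
V_g = (1/(fρ)) |∂P/∂n| = 1.51×10⁻³ / (1.32×10⁻⁴ × 1.14) = 10.0 m/s

10 m/s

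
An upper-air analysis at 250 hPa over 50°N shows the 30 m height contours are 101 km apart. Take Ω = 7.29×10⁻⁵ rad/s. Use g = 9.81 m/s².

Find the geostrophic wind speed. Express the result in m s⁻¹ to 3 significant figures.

Coriolis parameter at 50°N:
f = 2Ω sin φ = 2 × 7.29×10⁻⁵ × sin 50° = 1.12×10⁻⁴ s⁻¹
Height gradient: |∂Z/∂n| = 30 m / 101000 m = 2.97×10⁻⁴
On a pressure surface, geostrophic balance gives V_g = (g/f)|∂Z/∂n|:
V_g = 9.81 × 2.97×10⁻⁴ / 1.12×10⁻⁴ = 26.1 m/s

26.1 m s⁻¹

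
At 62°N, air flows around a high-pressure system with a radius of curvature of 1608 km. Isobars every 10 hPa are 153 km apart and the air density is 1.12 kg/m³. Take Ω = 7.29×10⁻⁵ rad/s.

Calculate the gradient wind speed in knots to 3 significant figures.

Coriolis parameter at 62°N:
f = 2Ω sin φ = 2 × 7.29×10⁻⁵ × sin 62° = 1.29×10⁻⁴ s⁻¹
Pressure gradient: |∂P/∂n| = 1000 Pa / 153000 m = 6.54×10⁻³ Pa/m
Geostrophic speed: V_g = |∂P/∂n|/(fρ) = 6.54×10⁻³/(1.29×10⁻⁴ × 1.12) = 45.3 m/s
Around a high, pressure-gradient force acts outward with centrifugal, so Coriolis balances both:
fV = (1/ρ)|∂P/∂n| + V²/R  →  V² − fR·V + fR·V_g = 0
With fR = 1.29×10⁻⁴ × 1608×10³ m = 207 m/s:
V = [fR − √((fR)² − 4 fR V_g)]/2 = [207 − √(207² − 4×207×45.3)]/2 = 67 m/s
Supergeostrophic (V > V_g = 45.3 m/s), as expected around a high.
Converting: 67 m/s × 1.944 = 130 knots

130 knots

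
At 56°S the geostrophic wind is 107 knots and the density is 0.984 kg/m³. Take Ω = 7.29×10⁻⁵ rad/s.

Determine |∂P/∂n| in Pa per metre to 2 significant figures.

6.5×10⁻³ Pa/m

Coriolis parameter at 56°S:
f = 2Ω sin φ = 2 × 7.29×10⁻⁵ × sin 56° = 1.21×10⁻⁴ s⁻¹
Wind speed in SI: 107 knots = 55.0 m/s
Geostrophic balance rearranged: |∂P/∂n| = f ρ V_g
|∂P/∂n| = 1.21×10⁻⁴ × 0.984 × 55.0 = 6.55×10⁻³ Pa/m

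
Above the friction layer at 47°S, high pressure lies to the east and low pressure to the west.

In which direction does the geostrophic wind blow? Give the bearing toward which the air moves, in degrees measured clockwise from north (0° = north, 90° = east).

The pressure-gradient force points toward the west (bearing 270°).
Geostrophic balance: in the Southern Hemisphere the Coriolis force deflects motion to the left, so the geostrophic wind blows 90° to the left of the pressure-gradient force (low pressure on the right).
Rotating 270° by 90° counterclockwise gives 180° — the wind blows toward the south.

180°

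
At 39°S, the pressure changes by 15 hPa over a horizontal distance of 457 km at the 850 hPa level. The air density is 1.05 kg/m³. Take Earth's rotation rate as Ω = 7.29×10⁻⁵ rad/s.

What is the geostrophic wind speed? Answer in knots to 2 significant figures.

Coriolis parameter at 39°S:
f = 2Ω sin φ = 2 × 7.29×10⁻⁵ × sin 39° = 9.18×10⁻⁵ s⁻¹
Pressure gradient: |∂P/∂n| = 1500 Pa / 457000 m = 3.28×10⁻³ Pa/m
Geostrophic balance (pressure-gradient force = Coriolis force):
V_g = (1/(fρ)) |∂P/∂n| = 3.28×10⁻³ / (9.18×10⁻⁵ × 1.05) = 34.1 m/s
Converting: 34.1 m/s × 1.944 = 66 knots

66 knots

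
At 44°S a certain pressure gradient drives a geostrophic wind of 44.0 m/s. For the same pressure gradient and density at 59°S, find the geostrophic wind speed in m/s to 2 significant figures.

With the same pressure gradient and density, V_g ∝ 1/f ∝ 1/sin φ.
V₂ = V₁ · sin φ₁ / sin φ₂ = 44.0 × sin 44° / sin 59°
V₂ = 44.0 × 0.6947/0.8572 = 36 m/s

36 m/s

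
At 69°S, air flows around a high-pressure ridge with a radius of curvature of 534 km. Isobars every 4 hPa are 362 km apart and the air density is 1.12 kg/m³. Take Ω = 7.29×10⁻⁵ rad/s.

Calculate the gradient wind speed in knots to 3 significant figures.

15.9 knots

Coriolis parameter at 69°S:
f = 2Ω sin φ = 2 × 7.29×10⁻⁵ × sin 69° = 1.36×10⁻⁴ s⁻¹
Pressure gradient: |∂P/∂n| = 400 Pa / 362000 m = 1.10×10⁻³ Pa/m
Geostrophic speed: V_g = |∂P/∂n|/(fρ) = 1.10×10⁻³/(1.36×10⁻⁴ × 1.12) = 7.25 m/s
Around a high, pressure-gradient force acts outward with centrifugal, so Coriolis balances both:
fV = (1/ρ)|∂P/∂n| + V²/R  →  V² − fR·V + fR·V_g = 0
With fR = 1.36×10⁻⁴ × 534×10³ m = 72.7 m/s:
V = [fR − √((fR)² − 4 fR V_g)]/2 = [72.7 − √(72.7² − 4×72.7×7.25)]/2 = 8.17 m/s
Supergeostrophic (V > V_g = 7.25 m/s), as expected around a high.
Converting: 8.17 m/s × 1.944 = 15.9 knots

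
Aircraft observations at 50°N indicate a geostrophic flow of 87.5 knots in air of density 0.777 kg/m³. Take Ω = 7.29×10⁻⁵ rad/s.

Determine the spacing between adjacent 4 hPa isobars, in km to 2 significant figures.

100 km

Coriolis parameter at 50°N:
f = 2Ω sin φ = 2 × 7.29×10⁻⁵ × sin 50° = 1.12×10⁻⁴ s⁻¹
Wind speed in SI: 87.5 knots = 45.0 m/s
Geostrophic balance rearranged: |∂P/∂n| = f ρ V_g
|∂P/∂n| = 1.12×10⁻⁴ × 0.777 × 45.0 = 3.91×10⁻³ Pa/m
Isobar spacing: Δn = ΔP/|∂P/∂n| = 400 Pa / 3.91×10⁻³ Pa/m = 102396 m ≈ 100 km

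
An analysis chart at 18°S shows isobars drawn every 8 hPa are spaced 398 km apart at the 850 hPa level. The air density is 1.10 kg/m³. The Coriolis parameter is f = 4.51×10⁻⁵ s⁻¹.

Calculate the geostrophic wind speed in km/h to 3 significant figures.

Pressure gradient: |∂P/∂n| = 800 Pa / 398000 m = 2.01×10⁻³ Pa/m
Geostrophic balance (pressure-gradient force = Coriolis force):
V_g = (1/(fρ)) |∂P/∂n| = 2.01×10⁻³ / (4.51×10⁻⁵ × 1.10) = 40.5 m/s
Converting: 40.5 m/s × 3.6 = 146 km/h

146 km/h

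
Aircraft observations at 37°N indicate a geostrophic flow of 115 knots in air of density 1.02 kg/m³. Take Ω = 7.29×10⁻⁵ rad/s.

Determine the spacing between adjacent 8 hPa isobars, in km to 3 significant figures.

Coriolis parameter at 37°N:
f = 2Ω sin φ = 2 × 7.29×10⁻⁵ × sin 37° = 8.77×10⁻⁵ s⁻¹
Wind speed in SI: 115 knots = 59.2 m/s
Geostrophic balance rearranged: |∂P/∂n| = f ρ V_g
|∂P/∂n| = 8.77×10⁻⁵ × 1.02 × 59.2 = 5.29×10⁻³ Pa/m
Isobar spacing: Δn = ΔP/|∂P/∂n| = 800 Pa / 5.29×10⁻³ Pa/m = 151089 m ≈ 151 km

151 km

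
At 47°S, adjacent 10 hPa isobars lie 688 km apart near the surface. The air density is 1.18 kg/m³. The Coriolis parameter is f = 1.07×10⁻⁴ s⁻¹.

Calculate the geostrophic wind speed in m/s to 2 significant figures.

12 m/s

Pressure gradient: |∂P/∂n| = 1000 Pa / 688000 m = 1.45×10⁻³ Pa/m
Geostrophic balance (pressure-gradient force = Coriolis force):
V_g = (1/(fρ)) |∂P/∂n| = 1.45×10⁻³ / (1.07×10⁻⁴ × 1.18) = 11.5 m/s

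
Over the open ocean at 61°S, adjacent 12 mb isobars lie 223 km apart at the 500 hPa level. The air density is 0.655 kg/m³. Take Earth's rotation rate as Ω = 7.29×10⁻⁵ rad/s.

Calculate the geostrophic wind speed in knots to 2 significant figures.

Coriolis parameter at 61°S:
f = 2Ω sin φ = 2 × 7.29×10⁻⁵ × sin 61° = 1.28×10⁻⁴ s⁻¹
Pressure gradient: |∂P/∂n| = 1200 Pa / 223000 m = 5.38×10⁻³ Pa/m
Geostrophic balance (pressure-gradient force = Coriolis force):
V_g = (1/(fρ)) |∂P/∂n| = 5.38×10⁻³ / (1.28×10⁻⁴ × 0.655) = 64.4 m/s
Converting: 64.4 m/s × 1.944 = 130 knots

130 knots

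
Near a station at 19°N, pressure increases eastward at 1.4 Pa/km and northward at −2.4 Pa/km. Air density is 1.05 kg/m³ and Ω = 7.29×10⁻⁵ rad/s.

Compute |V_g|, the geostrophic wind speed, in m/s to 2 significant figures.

56 m/s

Coriolis parameter at 19°N:
f = 2Ω sin φ = 2 × 7.29×10⁻⁵ × sin 19° = 4.75×10⁻⁵ s⁻¹
Component geostrophic relations (x east, y north):
u_g = −(1/(fρ)) ∂P/∂y,  v_g = (1/(fρ)) ∂P/∂x
u_g = −(−2.4×10⁻³)/(4.75×10⁻⁵ × 1.05) = 48.2 m/s;  v_g = (1.4×10⁻³)/(4.75×10⁻⁵ × 1.05) = 28.1 m/s
|V_g| = √(u_g² + v_g²) = 55.7 m/s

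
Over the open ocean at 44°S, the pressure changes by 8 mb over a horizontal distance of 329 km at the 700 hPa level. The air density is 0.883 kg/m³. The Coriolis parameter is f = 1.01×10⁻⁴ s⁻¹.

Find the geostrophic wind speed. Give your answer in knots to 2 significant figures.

53 knots

Pressure gradient: |∂P/∂n| = 800 Pa / 329000 m = 2.43×10⁻³ Pa/m
Geostrophic balance (pressure-gradient force = Coriolis force):
V_g = (1/(fρ)) |∂P/∂n| = 2.43×10⁻³ / (1.01×10⁻⁴ × 0.883) = 27.3 m/s
Converting: 27.3 m/s × 1.944 = 53 knots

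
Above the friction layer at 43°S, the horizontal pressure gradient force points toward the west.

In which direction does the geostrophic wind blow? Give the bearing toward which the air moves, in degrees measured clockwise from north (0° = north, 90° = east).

The pressure-gradient force points toward the west (bearing 270°).
Geostrophic balance: in the Southern Hemisphere the Coriolis force deflects motion to the left, so the geostrophic wind blows 90° to the left of the pressure-gradient force (low pressure on the right).
Rotating 270° by 90° counterclockwise gives 180° — the wind blows toward the south.

180°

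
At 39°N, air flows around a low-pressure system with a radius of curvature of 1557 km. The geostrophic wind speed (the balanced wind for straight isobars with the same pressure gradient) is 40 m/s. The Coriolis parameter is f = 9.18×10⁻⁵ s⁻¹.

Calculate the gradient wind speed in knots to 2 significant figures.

63 knots

Around a low, centrifugal force acts outward with Coriolis, so pressure-gradient force balances both:
(1/ρ)|∂P/∂n| = fV + V²/R  →  V² + fR·V − fR·V_g = 0
With fR = 9.18×10⁻⁵ × 1557×10³ m = 143 m/s:
V = [−fR + √((fR)² + 4 fR V_g)]/2 = [−143 + √(143² + 4×143×40)]/2 = 32.6 m/s
Subgeostrophic (V < V_g = 40 m/s), as expected around a low.
Converting: 32.6 m/s × 1.944 = 63 knots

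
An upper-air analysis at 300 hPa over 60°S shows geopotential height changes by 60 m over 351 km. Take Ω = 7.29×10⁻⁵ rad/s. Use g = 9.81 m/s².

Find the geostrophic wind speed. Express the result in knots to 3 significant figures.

Coriolis parameter at 60°S:
f = 2Ω sin φ = 2 × 7.29×10⁻⁵ × sin 60° = 1.26×10⁻⁴ s⁻¹
Height gradient: |∂Z/∂n| = 60 m / 351000 m = 1.71×10⁻⁴
On a pressure surface, geostrophic balance gives V_g = (g/f)|∂Z/∂n|:
V_g = 9.81 × 1.71×10⁻⁴ / 1.26×10⁻⁴ = 13.3 m/s
Converting: 13.3 m/s × 1.944 = 25.8 knots

25.8 knots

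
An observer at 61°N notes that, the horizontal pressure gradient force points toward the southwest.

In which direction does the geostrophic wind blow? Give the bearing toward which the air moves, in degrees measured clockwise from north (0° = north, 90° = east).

The pressure-gradient force points toward the southwest (bearing 225°).
Geostrophic balance: in the Northern Hemisphere the Coriolis force deflects motion to the right, so the geostrophic wind blows 90° to the right of the pressure-gradient force (low pressure on the left).
Rotating 225° by 90° clockwise gives 315° — the wind blows toward the northwest.

315°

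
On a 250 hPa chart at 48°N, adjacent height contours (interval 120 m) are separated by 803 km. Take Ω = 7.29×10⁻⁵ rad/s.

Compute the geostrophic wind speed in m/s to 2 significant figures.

Coriolis parameter at 48°N:
f = 2Ω sin φ = 2 × 7.29×10⁻⁵ × sin 48° = 1.08×10⁻⁴ s⁻¹
Height gradient: |∂Z/∂n| = 120 m / 803000 m = 1.49×10⁻⁴
On a pressure surface, geostrophic balance gives V_g = (g/f)|∂Z/∂n|:
V_g = 9.81 × 1.49×10⁻⁴ / 1.08×10⁻⁴ = 13.5 m/s

14 m/s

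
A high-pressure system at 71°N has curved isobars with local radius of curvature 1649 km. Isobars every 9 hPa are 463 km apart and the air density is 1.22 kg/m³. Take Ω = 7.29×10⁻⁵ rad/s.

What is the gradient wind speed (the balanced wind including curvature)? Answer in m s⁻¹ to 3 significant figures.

Coriolis parameter at 71°N:
f = 2Ω sin φ = 2 × 7.29×10⁻⁵ × sin 71° = 1.38×10⁻⁴ s⁻¹
Pressure gradient: |∂P/∂n| = 900 Pa / 463000 m = 1.94×10⁻³ Pa/m
Geostrophic speed: V_g = |∂P/∂n|/(fρ) = 1.94×10⁻³/(1.38×10⁻⁴ × 1.22) = 11.6 m/s
Around a high, pressure-gradient force acts outward with centrifugal, so Coriolis balances both:
fV = (1/ρ)|∂P/∂n| + V²/R  →  V² − fR·V + fR·V_g = 0
With fR = 1.38×10⁻⁴ × 1649×10³ m = 227 m/s:
V = [fR − √((fR)² − 4 fR V_g)]/2 = [227 − √(227² − 4×227×11.6)]/2 = 12.2 m/s
Supergeostrophic (V > V_g = 11.6 m/s), as expected around a high.

12.2 m s⁻¹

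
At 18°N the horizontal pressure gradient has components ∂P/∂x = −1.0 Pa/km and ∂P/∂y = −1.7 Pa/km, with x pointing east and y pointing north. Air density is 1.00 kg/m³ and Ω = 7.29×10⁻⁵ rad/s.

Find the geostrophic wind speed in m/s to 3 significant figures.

Coriolis parameter at 18°N:
f = 2Ω sin φ = 2 × 7.29×10⁻⁵ × sin 18° = 4.51×10⁻⁵ s⁻¹
Component geostrophic relations (x east, y north):
u_g = −(1/(fρ)) ∂P/∂y,  v_g = (1/(fρ)) ∂P/∂x
u_g = −(−1.7×10⁻³)/(4.51×10⁻⁵ × 1.00) = 37.7 m/s;  v_g = (−1.0×10⁻³)/(4.51×10⁻⁵ × 1.00) = −22.2 m/s
|V_g| = √(u_g² + v_g²) = 43.8 m/s

43.8 m/s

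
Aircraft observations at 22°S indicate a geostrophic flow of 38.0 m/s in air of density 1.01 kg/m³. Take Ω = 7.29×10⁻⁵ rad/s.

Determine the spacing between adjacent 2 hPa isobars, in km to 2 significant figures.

Coriolis parameter at 22°S:
f = 2Ω sin φ = 2 × 7.29×10⁻⁵ × sin 22° = 5.46×10⁻⁵ s⁻¹
Geostrophic balance rearranged: |∂P/∂n| = f ρ V_g
|∂P/∂n| = 5.46×10⁻⁵ × 1.01 × 38.0 = 2.10×10⁻³ Pa/m
Isobar spacing: Δn = ΔP/|∂P/∂n| = 200 Pa / 2.10×10⁻³ Pa/m = 95410 m ≈ 95 km

95 km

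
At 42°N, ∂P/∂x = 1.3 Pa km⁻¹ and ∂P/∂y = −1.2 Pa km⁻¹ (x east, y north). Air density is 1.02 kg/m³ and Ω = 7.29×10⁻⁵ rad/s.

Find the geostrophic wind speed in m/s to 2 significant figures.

18 m/s

Coriolis parameter at 42°N:
f = 2Ω sin φ = 2 × 7.29×10⁻⁵ × sin 42° = 9.76×10⁻⁵ s⁻¹
Component geostrophic relations (x east, y north):
u_g = −(1/(fρ)) ∂P/∂y,  v_g = (1/(fρ)) ∂P/∂x
u_g = −(−1.2×10⁻³)/(9.76×10⁻⁵ × 1.02) = 12.1 m/s;  v_g = (1.3×10⁻³)/(9.76×10⁻⁵ × 1.02) = 13.1 m/s
|V_g| = √(u_g² + v_g²) = 17.8 m/s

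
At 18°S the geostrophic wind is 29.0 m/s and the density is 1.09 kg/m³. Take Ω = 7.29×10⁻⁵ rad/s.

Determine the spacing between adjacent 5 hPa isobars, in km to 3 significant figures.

Coriolis parameter at 18°S:
f = 2Ω sin φ = 2 × 7.29×10⁻⁵ × sin 18° = 4.51×10⁻⁵ s⁻¹
Geostrophic balance rearranged: |∂P/∂n| = f ρ V_g
|∂P/∂n| = 4.51×10⁻⁵ × 1.09 × 29.0 = 1.42×10⁻³ Pa/m
Isobar spacing: Δn = ΔP/|∂P/∂n| = 500 Pa / 1.42×10⁻³ Pa/m = 351080 m ≈ 351 km

351 km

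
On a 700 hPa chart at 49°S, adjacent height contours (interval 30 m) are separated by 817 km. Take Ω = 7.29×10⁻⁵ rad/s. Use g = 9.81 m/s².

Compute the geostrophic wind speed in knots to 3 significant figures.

6.36 knots

Coriolis parameter at 49°S:
f = 2Ω sin φ = 2 × 7.29×10⁻⁵ × sin 49° = 1.10×10⁻⁴ s⁻¹
Height gradient: |∂Z/∂n| = 30 m / 817000 m = 3.67×10⁻⁵
On a pressure surface, geostrophic balance gives V_g = (g/f)|∂Z/∂n|:
V_g = 9.81 × 3.67×10⁻⁵ / 1.10×10⁻⁴ = 3.27 m/s
Converting: 3.27 m/s × 1.944 = 6.36 knots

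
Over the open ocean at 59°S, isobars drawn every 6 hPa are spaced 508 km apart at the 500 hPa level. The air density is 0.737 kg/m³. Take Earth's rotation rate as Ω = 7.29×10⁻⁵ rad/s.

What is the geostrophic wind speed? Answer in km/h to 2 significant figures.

Coriolis parameter at 59°S:
f = 2Ω sin φ = 2 × 7.29×10⁻⁵ × sin 59° = 1.25×10⁻⁴ s⁻¹
Pressure gradient: |∂P/∂n| = 600 Pa / 508000 m = 1.18×10⁻³ Pa/m
Geostrophic balance (pressure-gradient force = Coriolis force):
V_g = (1/(fρ)) |∂P/∂n| = 1.18×10⁻³ / (1.25×10⁻⁴ × 0.737) = 12.8 m/s
Converting: 12.8 m/s × 3.6 = 46 km/h

46 km/h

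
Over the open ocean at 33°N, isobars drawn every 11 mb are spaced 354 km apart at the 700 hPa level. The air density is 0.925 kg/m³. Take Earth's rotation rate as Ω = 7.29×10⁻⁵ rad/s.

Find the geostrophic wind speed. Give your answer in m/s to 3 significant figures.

42.3 m/s

Coriolis parameter at 33°N:
f = 2Ω sin φ = 2 × 7.29×10⁻⁵ × sin 33° = 7.94×10⁻⁵ s⁻¹
Pressure gradient: |∂P/∂n| = 1100 Pa / 354000 m = 3.11×10⁻³ Pa/m
Geostrophic balance (pressure-gradient force = Coriolis force):
V_g = (1/(fρ)) |∂P/∂n| = 3.11×10⁻³ / (7.94×10⁻⁵ × 0.925) = 42.3 m/s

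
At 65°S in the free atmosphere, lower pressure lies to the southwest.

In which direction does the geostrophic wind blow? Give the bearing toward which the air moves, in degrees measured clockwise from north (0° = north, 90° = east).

135°

The pressure-gradient force points toward the southwest (bearing 225°).
Geostrophic balance: in the Southern Hemisphere the Coriolis force deflects motion to the left, so the geostrophic wind blows 90° to the left of the pressure-gradient force (low pressure on the right).
Rotating 225° by 90° counterclockwise gives 135° — the wind blows toward the southeast.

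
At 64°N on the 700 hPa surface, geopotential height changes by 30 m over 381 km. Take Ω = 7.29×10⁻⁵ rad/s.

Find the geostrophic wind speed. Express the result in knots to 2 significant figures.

11 knots

Coriolis parameter at 64°N:
f = 2Ω sin φ = 2 × 7.29×10⁻⁵ × sin 64° = 1.31×10⁻⁴ s⁻¹
Height gradient: |∂Z/∂n| = 30 m / 381000 m = 7.87×10⁻⁵
On a pressure surface, geostrophic balance gives V_g = (g/f)|∂Z/∂n|:
V_g = 9.81 × 7.87×10⁻⁵ / 1.31×10⁻⁴ = 5.89 m/s
Converting: 5.89 m/s × 1.944 = 11 knots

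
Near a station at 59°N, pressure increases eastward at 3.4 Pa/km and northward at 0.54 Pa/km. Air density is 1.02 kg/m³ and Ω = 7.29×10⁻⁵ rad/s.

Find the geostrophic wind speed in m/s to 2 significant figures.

27 m/s

Coriolis parameter at 59°N:
f = 2Ω sin φ = 2 × 7.29×10⁻⁵ × sin 59° = 1.25×10⁻⁴ s⁻¹
Component geostrophic relations (x east, y north):
u_g = −(1/(fρ)) ∂P/∂y,  v_g = (1/(fρ)) ∂P/∂x
u_g = −(0.54×10⁻³)/(1.25×10⁻⁴ × 1.02) = −4.24 m/s;  v_g = (3.4×10⁻³)/(1.25×10⁻⁴ × 1.02) = 26.7 m/s
|V_g| = √(u_g² + v_g²) = 27.0 m/s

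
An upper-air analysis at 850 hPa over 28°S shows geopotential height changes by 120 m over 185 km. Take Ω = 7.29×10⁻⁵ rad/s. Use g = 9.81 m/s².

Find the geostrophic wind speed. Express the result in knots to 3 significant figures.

Coriolis parameter at 28°S:
f = 2Ω sin φ = 2 × 7.29×10⁻⁵ × sin 28° = 6.84×10⁻⁵ s⁻¹
Height gradient: |∂Z/∂n| = 120 m / 185000 m = 6.49×10⁻⁴
On a pressure surface, geostrophic balance gives V_g = (g/f)|∂Z/∂n|:
V_g = 9.81 × 6.49×10⁻⁴ / 6.84×10⁻⁵ = 93.0 m/s
Converting: 93.0 m/s × 1.944 = 181 knots

181 knots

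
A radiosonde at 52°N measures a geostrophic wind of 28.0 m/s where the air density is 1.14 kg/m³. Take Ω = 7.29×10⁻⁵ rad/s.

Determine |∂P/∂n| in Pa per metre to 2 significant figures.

Coriolis parameter at 52°N:
f = 2Ω sin φ = 2 × 7.29×10⁻⁵ × sin 52° = 1.15×10⁻⁴ s⁻¹
Geostrophic balance rearranged: |∂P/∂n| = f ρ V_g
|∂P/∂n| = 1.15×10⁻⁴ × 1.14 × 28.0 = 3.67×10⁻³ Pa/m

3.7×10⁻³ Pa/m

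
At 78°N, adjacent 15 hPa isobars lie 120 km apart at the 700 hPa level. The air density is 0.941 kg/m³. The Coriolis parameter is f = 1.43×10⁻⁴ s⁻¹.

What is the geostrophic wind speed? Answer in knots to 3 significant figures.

Pressure gradient: |∂P/∂n| = 1500 Pa / 120000 m = 1.25×10⁻² Pa/m
Geostrophic balance (pressure-gradient force = Coriolis force):
V_g = (1/(fρ)) |∂P/∂n| = 1.25×10⁻² / (1.43×10⁻⁴ × 0.941) = 92.9 m/s
Converting: 92.9 m/s × 1.944 = 181 knots

181 knots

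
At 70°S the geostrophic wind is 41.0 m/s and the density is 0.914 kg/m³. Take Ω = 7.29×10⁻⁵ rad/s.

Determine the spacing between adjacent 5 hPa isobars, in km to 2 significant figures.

97 km

Coriolis parameter at 70°S:
f = 2Ω sin φ = 2 × 7.29×10⁻⁵ × sin 70° = 1.37×10⁻⁴ s⁻¹
Geostrophic balance rearranged: |∂P/∂n| = f ρ V_g
|∂P/∂n| = 1.37×10⁻⁴ × 0.914 × 41.0 = 5.13×10⁻³ Pa/m
Isobar spacing: Δn = ΔP/|∂P/∂n| = 500 Pa / 5.13×10⁻³ Pa/m = 97386 m ≈ 97 km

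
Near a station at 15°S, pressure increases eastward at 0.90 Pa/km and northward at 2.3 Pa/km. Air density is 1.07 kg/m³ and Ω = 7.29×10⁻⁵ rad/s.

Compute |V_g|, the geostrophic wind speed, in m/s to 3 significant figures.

61.2 m/s

Coriolis parameter at 15°S:
f = 2Ω sin φ = 2 × 7.29×10⁻⁵ × sin 15° = 3.77×10⁻⁵ s⁻¹
In the Southern Hemisphere f is negative: f = −3.77×10⁻⁵ s⁻¹.
Component geostrophic relations (x east, y north):
u_g = −(1/(fρ)) ∂P/∂y,  v_g = (1/(fρ)) ∂P/∂x
u_g = −(2.3×10⁻³)/(−3.77×10⁻⁵ × 1.07) = 57.0 m/s;  v_g = (0.90×10⁻³)/(−3.77×10⁻⁵ × 1.07) = −22.3 m/s
|V_g| = √(u_g² + v_g²) = 61.2 m/s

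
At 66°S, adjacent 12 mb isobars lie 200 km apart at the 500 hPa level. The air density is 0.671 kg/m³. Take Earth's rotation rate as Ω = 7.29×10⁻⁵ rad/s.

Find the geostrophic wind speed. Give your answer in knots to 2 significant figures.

130 knots

Coriolis parameter at 66°S:
f = 2Ω sin φ = 2 × 7.29×10⁻⁵ × sin 66° = 1.33×10⁻⁴ s⁻¹
Pressure gradient: |∂P/∂n| = 1200 Pa / 200000 m = 6.00×10⁻³ Pa/m
Geostrophic balance (pressure-gradient force = Coriolis force):
V_g = (1/(fρ)) |∂P/∂n| = 6.00×10⁻³ / (1.33×10⁻⁴ × 0.671) = 67.1 m/s
Converting: 67.1 m/s × 1.944 = 130 knots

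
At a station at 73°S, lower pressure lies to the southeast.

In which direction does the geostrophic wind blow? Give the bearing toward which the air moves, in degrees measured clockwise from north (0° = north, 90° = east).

The pressure-gradient force points toward the southeast (bearing 135°).
Geostrophic balance: in the Southern Hemisphere the Coriolis force deflects motion to the left, so the geostrophic wind blows 90° to the left of the pressure-gradient force (low pressure on the right).
Rotating 135° by 90° counterclockwise gives 045° — the wind blows toward the northeast.

045°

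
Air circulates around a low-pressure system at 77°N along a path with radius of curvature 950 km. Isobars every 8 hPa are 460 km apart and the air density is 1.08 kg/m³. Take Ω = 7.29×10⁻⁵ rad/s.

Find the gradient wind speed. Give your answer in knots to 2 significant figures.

20 knots

Coriolis parameter at 77°N:
f = 2Ω sin φ = 2 × 7.29×10⁻⁵ × sin 77° = 1.42×10⁻⁴ s⁻¹
Pressure gradient: |∂P/∂n| = 800 Pa / 460000 m = 1.74×10⁻³ Pa/m
Geostrophic speed: V_g = |∂P/∂n|/(fρ) = 1.74×10⁻³/(1.42×10⁻⁴ × 1.08) = 11.3 m/s
Around a low, centrifugal force acts outward with Coriolis, so pressure-gradient force balances both:
(1/ρ)|∂P/∂n| = fV + V²/R  →  V² + fR·V − fR·V_g = 0
With fR = 1.42×10⁻⁴ × 950×10³ m = 135 m/s:
V = [−fR + √((fR)² + 4 fR V_g)]/2 = [−135 + √(135² + 4×135×11.3)]/2 = 10.5 m/s
Subgeostrophic (V < V_g = 11.3 m/s), as expected around a low.
Converting: 10.5 m/s × 1.944 = 20 knots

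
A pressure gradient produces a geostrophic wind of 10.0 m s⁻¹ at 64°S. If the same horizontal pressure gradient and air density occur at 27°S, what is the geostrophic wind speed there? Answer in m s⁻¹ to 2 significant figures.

20 m s⁻¹

With the same pressure gradient and density, V_g ∝ 1/f ∝ 1/sin φ.
V₂ = V₁ · sin φ₁ / sin φ₂ = 10.0 × sin 64° / sin 27°
V₂ = 10.0 × 0.8988/0.4540 = 20 m s⁻¹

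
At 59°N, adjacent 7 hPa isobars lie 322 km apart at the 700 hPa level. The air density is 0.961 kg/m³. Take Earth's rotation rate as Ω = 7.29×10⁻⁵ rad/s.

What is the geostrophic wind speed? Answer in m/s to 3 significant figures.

Coriolis parameter at 59°N:
f = 2Ω sin φ = 2 × 7.29×10⁻⁵ × sin 59° = 1.25×10⁻⁴ s⁻¹
Pressure gradient: |∂P/∂n| = 700 Pa / 322000 m = 2.17×10⁻³ Pa/m
Geostrophic balance (pressure-gradient force = Coriolis force):
V_g = (1/(fρ)) |∂P/∂n| = 2.17×10⁻³ / (1.25×10⁻⁴ × 0.961) = 18.1 m/s

18.1 m/s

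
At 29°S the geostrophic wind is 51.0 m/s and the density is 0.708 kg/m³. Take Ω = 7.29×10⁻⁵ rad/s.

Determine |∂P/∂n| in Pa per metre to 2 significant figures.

2.6×10⁻³ Pa/m

Coriolis parameter at 29°S:
f = 2Ω sin φ = 2 × 7.29×10⁻⁵ × sin 29° = 7.07×10⁻⁵ s⁻¹
Geostrophic balance rearranged: |∂P/∂n| = f ρ V_g
|∂P/∂n| = 7.07×10⁻⁵ × 0.708 × 51.0 = 2.55×10⁻³ Pa/m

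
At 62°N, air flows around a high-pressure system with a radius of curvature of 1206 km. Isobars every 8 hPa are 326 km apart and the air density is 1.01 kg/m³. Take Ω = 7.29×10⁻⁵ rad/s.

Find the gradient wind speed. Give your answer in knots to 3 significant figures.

Coriolis parameter at 62°N:
f = 2Ω sin φ = 2 × 7.29×10⁻⁵ × sin 62° = 1.29×10⁻⁴ s⁻¹
Pressure gradient: |∂P/∂n| = 800 Pa / 326000 m = 2.45×10⁻³ Pa/m
Geostrophic speed: V_g = |∂P/∂n|/(fρ) = 2.45×10⁻³/(1.29×10⁻⁴ × 1.01) = 18.9 m/s
Around a high, pressure-gradient force acts outward with centrifugal, so Coriolis balances both:
fV = (1/ρ)|∂P/∂n| + V²/R  →  V² − fR·V + fR·V_g = 0
With fR = 1.29×10⁻⁴ × 1206×10³ m = 155 m/s:
V = [fR − √((fR)² − 4 fR V_g)]/2 = [155 − √(155² − 4×155×18.9)]/2 = 22 m/s
Supergeostrophic (V > V_g = 18.9 m/s), as expected around a high.
Converting: 22 m/s × 1.944 = 42.7 knots

42.7 knots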